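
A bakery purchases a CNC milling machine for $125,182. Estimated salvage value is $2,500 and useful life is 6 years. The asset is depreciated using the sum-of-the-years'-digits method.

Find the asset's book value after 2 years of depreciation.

Depreciable base = $125,182 − $2,500 = $122,682.
Sum of the years' digits = 6+5+4+3+2+1 = 21.
Year 1: $122,682 × 6/21 = $35,052. Book value $90,130.
Year 2: $122,682 × 5/21 = $29,210. Book value $60,920.

$60,920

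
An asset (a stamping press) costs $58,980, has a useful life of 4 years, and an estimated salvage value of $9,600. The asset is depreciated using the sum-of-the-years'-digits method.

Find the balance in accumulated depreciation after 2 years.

$34,566

Depreciable base = $58,980 − $9,600 = $49,380.
Sum of the years' digits = 4+3+2+1 = 10.
Year 1: $49,380 × 4/10 = $19,752. Book value $39,228.
Year 2: $49,380 × 3/10 = $14,814. Book value $24,414.
Accumulated through year 2 = $58,980 − $24,414 = $34,566.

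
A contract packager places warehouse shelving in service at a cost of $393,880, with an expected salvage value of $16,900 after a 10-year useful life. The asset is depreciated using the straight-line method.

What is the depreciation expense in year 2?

$37,698

Depreciable base = $393,880 − $16,900 = $376,980.
Annual expense = $376,980 / 10 = $37,698.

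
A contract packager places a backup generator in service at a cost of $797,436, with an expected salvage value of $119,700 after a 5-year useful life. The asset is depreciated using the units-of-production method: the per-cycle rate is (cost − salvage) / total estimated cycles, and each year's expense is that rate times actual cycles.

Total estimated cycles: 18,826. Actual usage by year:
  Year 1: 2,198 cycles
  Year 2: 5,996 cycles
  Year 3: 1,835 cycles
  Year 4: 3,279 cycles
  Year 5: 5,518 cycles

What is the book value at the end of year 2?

$502,452

Depreciable base = $797,436 − $119,700 = $677,736.
Rate = $677,736 / 18,826 cycles = $36 per cycle.
Year 1: 2,198 × $36 = $79,128. Book value $718,308.
Year 2: 5,996 × $36 = $215,856. Book value $502,452.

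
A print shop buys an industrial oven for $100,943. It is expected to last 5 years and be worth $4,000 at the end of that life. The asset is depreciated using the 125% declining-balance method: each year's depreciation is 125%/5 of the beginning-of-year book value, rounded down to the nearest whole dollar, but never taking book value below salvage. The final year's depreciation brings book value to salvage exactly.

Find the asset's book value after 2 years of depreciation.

$56,781

Depreciable base = $100,943 − $4,000 = $96,943.
Year 1: ⌊$100,943 × 125%/5⌋ = $25,235. Book value $75,708.
Year 2: ⌊$75,708 × 125%/5⌋ = $18,927. Book value $56,781.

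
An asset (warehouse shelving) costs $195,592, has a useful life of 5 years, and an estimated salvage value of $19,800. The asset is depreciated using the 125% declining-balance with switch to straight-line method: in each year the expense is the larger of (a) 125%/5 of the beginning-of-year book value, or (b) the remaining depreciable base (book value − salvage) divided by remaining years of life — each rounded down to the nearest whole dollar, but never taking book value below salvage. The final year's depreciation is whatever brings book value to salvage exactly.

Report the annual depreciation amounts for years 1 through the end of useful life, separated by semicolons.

$48,898; $36,673; $30,073; $30,074; $30,074

Depreciable base = $195,592 − $19,800 = $175,792.
Year 1: DB = ⌊$195,592 × 125%/5⌋ = $48,898; SL = ⌊$175,792/5⌋ = $35,158 → take DB $48,898. Book value $146,694.
Year 2: DB = ⌊$146,694 × 125%/5⌋ = $36,673; SL = ⌊$126,894/4⌋ = $31,723 → take DB $36,673. Book value $110,021.
Year 3: DB = ⌊$110,021 × 125%/5⌋ = $27,505; SL = ⌊$90,221/3⌋ = $30,073 → take SL $30,073. Book value $79,948.
Year 4: DB = ⌊$79,948 × 125%/5⌋ = $19,987; SL = ⌊$60,148/2⌋ = $30,074 → take SL $30,074. Book value $49,874.
Year 5 (final): $49,874 − $19,800 = $30,074. Book value $19,800.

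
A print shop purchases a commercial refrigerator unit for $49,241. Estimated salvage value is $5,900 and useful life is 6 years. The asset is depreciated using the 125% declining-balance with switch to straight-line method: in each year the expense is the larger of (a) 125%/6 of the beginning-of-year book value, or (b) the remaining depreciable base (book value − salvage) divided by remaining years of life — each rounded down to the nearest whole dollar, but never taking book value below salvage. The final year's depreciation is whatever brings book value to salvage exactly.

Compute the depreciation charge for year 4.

$6,177

Depreciable base = $49,241 − $5,900 = $43,341.
Year 1: DB = ⌊$49,241 × 125%/6⌋ = $10,258; SL = ⌊$43,341/6⌋ = $7,223 → take DB $10,258. Book value $38,983.
Year 2: DB = ⌊$38,983 × 125%/6⌋ = $8,121; SL = ⌊$33,083/5⌋ = $6,616 → take DB $8,121. Book value $30,862.
Year 3: DB = ⌊$30,862 × 125%/6⌋ = $6,429; SL = ⌊$24,962/4⌋ = $6,240 → take DB $6,429. Book value $24,433.
Year 4: DB = ⌊$24,433 × 125%/6⌋ = $5,090; SL = ⌊$18,533/3⌋ = $6,177 → take SL $6,177. Book value $18,256.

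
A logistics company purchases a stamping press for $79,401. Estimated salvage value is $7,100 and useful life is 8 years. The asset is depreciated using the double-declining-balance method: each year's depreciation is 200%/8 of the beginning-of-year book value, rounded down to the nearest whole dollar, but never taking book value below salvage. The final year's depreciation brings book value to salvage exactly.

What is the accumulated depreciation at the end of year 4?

Depreciable base = $79,401 − $7,100 = $72,301.
Year 1: ⌊$79,401 × 200%/8⌋ = $19,850. Book value $59,551.
Year 2: ⌊$59,551 × 200%/8⌋ = $14,887. Book value $44,664.
Year 3: ⌊$44,664 × 200%/8⌋ = $11,166. Book value $33,498.
Year 4: ⌊$33,498 × 200%/8⌋ = $8,374. Book value $25,124.
Accumulated through year 4 = $79,401 − $25,124 = $54,277.

$54,277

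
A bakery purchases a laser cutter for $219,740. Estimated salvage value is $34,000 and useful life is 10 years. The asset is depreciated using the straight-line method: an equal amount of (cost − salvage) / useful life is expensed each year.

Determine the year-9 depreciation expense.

$18,574

Depreciable base = $219,740 − $34,000 = $185,740.
Annual expense = $185,740 / 10 = $18,574.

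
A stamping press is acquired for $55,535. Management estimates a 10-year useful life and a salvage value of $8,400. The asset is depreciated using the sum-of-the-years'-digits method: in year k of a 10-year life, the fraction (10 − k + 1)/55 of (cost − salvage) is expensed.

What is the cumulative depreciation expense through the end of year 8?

$44,564

Depreciable base = $55,535 − $8,400 = $47,135.
Sum of the years' digits = 10+9+8+7+6+5+4+3+2+1 = 55.
Year 1: $47,135 × 10/55 = $8,570. Book value $46,965.
Year 2: $47,135 × 9/55 = $7,713. Book value $39,252.
Year 3: $47,135 × 8/55 = $6,856. Book value $32,396.
Year 4: $47,135 × 7/55 = $5,999. Book value $26,397.
Year 5: $47,135 × 6/55 = $5,142. Book value $21,255.
Year 6: $47,135 × 5/55 = $4,285. Book value $16,970.
Year 7: $47,135 × 4/55 = $3,428. Book value $13,542.
Year 8: $47,135 × 3/55 = $2,571. Book value $10,971.
Accumulated through year 8 = $55,535 − $10,971 = $44,564.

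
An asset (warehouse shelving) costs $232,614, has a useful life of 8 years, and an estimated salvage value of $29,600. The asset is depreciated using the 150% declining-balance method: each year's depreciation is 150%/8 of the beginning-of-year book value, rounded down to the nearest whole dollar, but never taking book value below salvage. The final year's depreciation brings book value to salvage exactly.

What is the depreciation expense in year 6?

Depreciable base = $232,614 − $29,600 = $203,014.
Year 1: ⌊$232,614 × 150%/8⌋ = $43,615. Book value $188,999.
Year 2: ⌊$188,999 × 150%/8⌋ = $35,437. Book value $153,562.
Year 3: ⌊$153,562 × 150%/8⌋ = $28,792. Book value $124,770.
Year 4: ⌊$124,770 × 150%/8⌋ = $23,394. Book value $101,376.
Year 5: ⌊$101,376 × 150%/8⌋ = $19,008. Book value $82,368.
Year 6: ⌊$82,368 × 150%/8⌋ = $15,444. Book value $66,924.

$15,444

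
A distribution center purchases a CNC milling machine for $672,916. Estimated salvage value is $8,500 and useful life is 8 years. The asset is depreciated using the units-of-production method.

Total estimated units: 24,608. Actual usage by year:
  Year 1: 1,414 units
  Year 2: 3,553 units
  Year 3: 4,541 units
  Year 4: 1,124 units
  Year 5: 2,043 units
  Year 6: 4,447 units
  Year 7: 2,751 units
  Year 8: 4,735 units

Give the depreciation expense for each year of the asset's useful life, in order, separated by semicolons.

Depreciable base = $672,916 − $8,500 = $664,416.
Rate = $664,416 / 24,608 units = $27 per unit.
Year 1: 1,414 × $27 = $38,178. Book value $634,738.
Year 2: 3,553 × $27 = $95,931. Book value $538,807.
Year 3: 4,541 × $27 = $122,607. Book value $416,200.
Year 4: 1,124 × $27 = $30,348. Book value $385,852.
Year 5: 2,043 × $27 = $55,161. Book value $330,691.
Year 6: 4,447 × $27 = $120,069. Book value $210,622.
Year 7: 2,751 × $27 = $74,277. Book value $136,345.
Year 8: 4,735 × $27 = $127,845. Book value $8,500.

$38,178; $95,931; $122,607; $30,348; $55,161; $120,069; $74,277; $127,845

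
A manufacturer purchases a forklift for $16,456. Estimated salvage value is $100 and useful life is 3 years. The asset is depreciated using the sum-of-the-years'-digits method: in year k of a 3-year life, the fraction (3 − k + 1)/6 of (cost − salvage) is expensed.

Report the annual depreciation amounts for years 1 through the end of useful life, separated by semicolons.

Depreciable base = $16,456 − $100 = $16,356.
Sum of the years' digits = 3+2+1 = 6.
Year 1: $16,356 × 3/6 = $8,178. Book value $8,278.
Year 2: $16,356 × 2/6 = $5,452. Book value $2,826.
Year 3: $16,356 × 1/6 = $2,726. Book value $100.

$8,178; $5,452; $2,726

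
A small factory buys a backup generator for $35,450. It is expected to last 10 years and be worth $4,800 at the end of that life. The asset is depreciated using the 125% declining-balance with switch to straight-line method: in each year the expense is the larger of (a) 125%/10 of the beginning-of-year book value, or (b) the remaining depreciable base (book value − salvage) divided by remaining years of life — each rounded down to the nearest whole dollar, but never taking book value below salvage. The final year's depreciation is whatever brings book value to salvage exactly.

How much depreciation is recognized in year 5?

$2,663

Depreciable base = $35,450 − $4,800 = $30,650.
Year 1: DB = ⌊$35,450 × 125%/10⌋ = $4,431; SL = ⌊$30,650/10⌋ = $3,065 → take DB $4,431. Book value $31,019.
Year 2: DB = ⌊$31,019 × 125%/10⌋ = $3,877; SL = ⌊$26,219/9⌋ = $2,913 → take DB $3,877. Book value $27,142.
Year 3: DB = ⌊$27,142 × 125%/10⌋ = $3,392; SL = ⌊$22,342/8⌋ = $2,792 → take DB $3,392. Book value $23,750.
Year 4: DB = ⌊$23,750 × 125%/10⌋ = $2,968; SL = ⌊$18,950/7⌋ = $2,707 → take DB $2,968. Book value $20,782.
Year 5: DB = ⌊$20,782 × 125%/10⌋ = $2,597; SL = ⌊$15,982/6⌋ = $2,663 → take SL $2,663. Book value $18,119.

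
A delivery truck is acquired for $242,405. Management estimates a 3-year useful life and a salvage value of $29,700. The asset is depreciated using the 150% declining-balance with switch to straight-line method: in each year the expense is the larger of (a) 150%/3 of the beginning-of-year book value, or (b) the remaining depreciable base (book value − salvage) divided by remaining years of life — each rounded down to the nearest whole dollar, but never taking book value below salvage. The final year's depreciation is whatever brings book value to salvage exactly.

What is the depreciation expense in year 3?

Depreciable base = $242,405 − $29,700 = $212,705.
Year 1: DB = ⌊$242,405 × 150%/3⌋ = $121,202; SL = ⌊$212,705/3⌋ = $70,901 → take DB $121,202. Book value $121,203.
Year 2: DB = ⌊$121,203 × 150%/3⌋ = $60,601; SL = ⌊$91,503/2⌋ = $45,751 → take DB $60,601. Book value $60,602.
Year 3 (final): $60,602 − $29,700 = $30,902. Book value $29,700.

$30,902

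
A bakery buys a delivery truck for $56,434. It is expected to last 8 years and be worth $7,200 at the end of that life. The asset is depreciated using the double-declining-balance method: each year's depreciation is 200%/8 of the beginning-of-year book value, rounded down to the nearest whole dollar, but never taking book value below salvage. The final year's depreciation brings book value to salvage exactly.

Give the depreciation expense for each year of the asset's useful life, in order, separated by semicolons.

Depreciable base = $56,434 − $7,200 = $49,234.
Year 1: ⌊$56,434 × 200%/8⌋ = $14,108. Book value $42,326.
Year 2: ⌊$42,326 × 200%/8⌋ = $10,581. Book value $31,745.
Year 3: ⌊$31,745 × 200%/8⌋ = $7,936. Book value $23,809.
Year 4: ⌊$23,809 × 200%/8⌋ = $5,952. Book value $17,857.
Year 5: ⌊$17,857 × 200%/8⌋ = $4,464. Book value $13,393.
Year 6: ⌊$13,393 × 200%/8⌋ = $3,348. Book value $10,045.
Year 7: ⌊$10,045 × 200%/8⌋ = $2,511. Book value $7,534.
Year 8 (final): $7,534 − $7,200 = $334. Book value $7,200.

$14,108; $10,581; $7,936; $5,952; $4,464; $3,348; $2,511; $334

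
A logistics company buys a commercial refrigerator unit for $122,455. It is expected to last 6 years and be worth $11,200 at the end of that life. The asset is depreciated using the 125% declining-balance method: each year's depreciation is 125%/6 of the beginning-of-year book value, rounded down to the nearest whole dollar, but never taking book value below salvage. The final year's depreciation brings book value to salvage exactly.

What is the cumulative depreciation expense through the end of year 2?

Depreciable base = $122,455 − $11,200 = $111,255.
Year 1: ⌊$122,455 × 125%/6⌋ = $25,511. Book value $96,944.
Year 2: ⌊$96,944 × 125%/6⌋ = $20,196. Book value $76,748.
Accumulated through year 2 = $122,455 − $76,748 = $45,707.

$45,707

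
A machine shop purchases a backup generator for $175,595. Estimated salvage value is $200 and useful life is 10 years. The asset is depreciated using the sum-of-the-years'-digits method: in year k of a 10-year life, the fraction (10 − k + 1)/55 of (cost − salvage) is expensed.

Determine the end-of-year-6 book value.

$32,090

Depreciable base = $175,595 − $200 = $175,395.
Sum of the years' digits = 10+9+8+7+6+5+4+3+2+1 = 55.
Year 1: $175,395 × 10/55 = $31,890. Book value $143,705.
Year 2: $175,395 × 9/55 = $28,701. Book value $115,004.
Year 3: $175,395 × 8/55 = $25,512. Book value $89,492.
Year 4: $175,395 × 7/55 = $22,323. Book value $67,169.
Year 5: $175,395 × 6/55 = $19,134. Book value $48,035.
Year 6: $175,395 × 5/55 = $15,945. Book value $32,090.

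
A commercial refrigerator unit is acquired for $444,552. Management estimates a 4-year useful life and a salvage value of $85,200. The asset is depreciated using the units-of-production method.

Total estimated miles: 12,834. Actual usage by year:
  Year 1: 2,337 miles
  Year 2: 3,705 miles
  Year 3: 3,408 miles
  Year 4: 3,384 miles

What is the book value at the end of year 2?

$275,376

Depreciable base = $444,552 − $85,200 = $359,352.
Rate = $359,352 / 12,834 miles = $28 per mile.
Year 1: 2,337 × $28 = $65,436. Book value $379,116.
Year 2: 3,705 × $28 = $103,740. Book value $275,376.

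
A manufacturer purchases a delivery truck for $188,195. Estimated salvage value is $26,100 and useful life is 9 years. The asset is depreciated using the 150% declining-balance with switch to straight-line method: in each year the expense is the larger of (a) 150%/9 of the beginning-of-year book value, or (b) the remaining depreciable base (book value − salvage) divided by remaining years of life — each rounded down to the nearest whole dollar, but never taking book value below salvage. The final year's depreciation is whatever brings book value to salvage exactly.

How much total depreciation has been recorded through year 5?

Depreciable base = $188,195 − $26,100 = $162,095.
Year 1: DB = ⌊$188,195 × 150%/9⌋ = $31,365; SL = ⌊$162,095/9⌋ = $18,010 → take DB $31,365. Book value $156,830.
Year 2: DB = ⌊$156,830 × 150%/9⌋ = $26,138; SL = ⌊$130,730/8⌋ = $16,341 → take DB $26,138. Book value $130,692.
Year 3: DB = ⌊$130,692 × 150%/9⌋ = $21,782; SL = ⌊$104,592/7⌋ = $14,941 → take DB $21,782. Book value $108,910.
Year 4: DB = ⌊$108,910 × 150%/9⌋ = $18,151; SL = ⌊$82,810/6⌋ = $13,801 → take DB $18,151. Book value $90,759.
Year 5: DB = ⌊$90,759 × 150%/9⌋ = $15,126; SL = ⌊$64,659/5⌋ = $12,931 → take DB $15,126. Book value $75,633.
Accumulated through year 5 = $188,195 − $75,633 = $112,562.

$112,562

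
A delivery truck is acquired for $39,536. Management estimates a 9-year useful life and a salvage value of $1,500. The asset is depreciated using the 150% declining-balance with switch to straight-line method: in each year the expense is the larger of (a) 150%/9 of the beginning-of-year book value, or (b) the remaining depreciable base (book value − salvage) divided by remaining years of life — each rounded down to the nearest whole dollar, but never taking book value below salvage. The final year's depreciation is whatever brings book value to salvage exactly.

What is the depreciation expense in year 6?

Depreciable base = $39,536 − $1,500 = $38,036.
Year 1: DB = ⌊$39,536 × 150%/9⌋ = $6,589; SL = ⌊$38,036/9⌋ = $4,226 → take DB $6,589. Book value $32,947.
Year 2: DB = ⌊$32,947 × 150%/9⌋ = $5,491; SL = ⌊$31,447/8⌋ = $3,930 → take DB $5,491. Book value $27,456.
Year 3: DB = ⌊$27,456 × 150%/9⌋ = $4,576; SL = ⌊$25,956/7⌋ = $3,708 → take DB $4,576. Book value $22,880.
Year 4: DB = ⌊$22,880 × 150%/9⌋ = $3,813; SL = ⌊$21,380/6⌋ = $3,563 → take DB $3,813. Book value $19,067.
Year 5: DB = ⌊$19,067 × 150%/9⌋ = $3,177; SL = ⌊$17,567/5⌋ = $3,513 → take SL $3,513. Book value $15,554.
Year 6: DB = ⌊$15,554 × 150%/9⌋ = $2,592; SL = ⌊$14,054/4⌋ = $3,513 → take SL $3,513. Book value $12,041.

$3,513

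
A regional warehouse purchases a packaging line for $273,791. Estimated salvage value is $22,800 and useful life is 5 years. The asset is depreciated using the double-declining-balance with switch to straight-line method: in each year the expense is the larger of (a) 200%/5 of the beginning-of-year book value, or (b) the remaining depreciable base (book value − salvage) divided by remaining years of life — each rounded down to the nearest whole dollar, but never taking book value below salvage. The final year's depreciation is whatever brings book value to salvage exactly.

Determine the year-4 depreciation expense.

$23,655

Depreciable base = $273,791 − $22,800 = $250,991.
Year 1: DB = ⌊$273,791 × 200%/5⌋ = $109,516; SL = ⌊$250,991/5⌋ = $50,198 → take DB $109,516. Book value $164,275.
Year 2: DB = ⌊$164,275 × 200%/5⌋ = $65,710; SL = ⌊$141,475/4⌋ = $35,368 → take DB $65,710. Book value $98,565.
Year 3: DB = ⌊$98,565 × 200%/5⌋ = $39,426; SL = ⌊$75,765/3⌋ = $25,255 → take DB $39,426. Book value $59,139.
Year 4: DB = ⌊$59,139 × 200%/5⌋ = $23,655; SL = ⌊$36,339/2⌋ = $18,169 → take DB $23,655. Book value $35,484.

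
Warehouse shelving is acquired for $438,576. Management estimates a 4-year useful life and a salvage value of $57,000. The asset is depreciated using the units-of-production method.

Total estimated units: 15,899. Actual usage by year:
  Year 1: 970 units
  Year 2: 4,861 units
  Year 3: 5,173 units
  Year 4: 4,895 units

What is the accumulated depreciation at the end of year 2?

Depreciable base = $438,576 − $57,000 = $381,576.
Rate = $381,576 / 15,899 units = $24 per unit.
Year 1: 970 × $24 = $23,280. Book value $415,296.
Year 2: 4,861 × $24 = $116,664. Book value $298,632.
Accumulated through year 2 = $438,576 − $298,632 = $139,944.

$139,944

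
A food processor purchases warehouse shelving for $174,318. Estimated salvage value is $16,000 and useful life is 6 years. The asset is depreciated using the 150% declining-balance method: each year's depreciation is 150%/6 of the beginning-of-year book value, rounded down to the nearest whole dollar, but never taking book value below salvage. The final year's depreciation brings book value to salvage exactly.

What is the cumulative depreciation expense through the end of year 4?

Depreciable base = $174,318 − $16,000 = $158,318.
Year 1: ⌊$174,318 × 150%/6⌋ = $43,579. Book value $130,739.
Year 2: ⌊$130,739 × 150%/6⌋ = $32,684. Book value $98,055.
Year 3: ⌊$98,055 × 150%/6⌋ = $24,513. Book value $73,542.
Year 4: ⌊$73,542 × 150%/6⌋ = $18,385. Book value $55,157.
Accumulated through year 4 = $174,318 − $55,157 = $119,161.

$119,161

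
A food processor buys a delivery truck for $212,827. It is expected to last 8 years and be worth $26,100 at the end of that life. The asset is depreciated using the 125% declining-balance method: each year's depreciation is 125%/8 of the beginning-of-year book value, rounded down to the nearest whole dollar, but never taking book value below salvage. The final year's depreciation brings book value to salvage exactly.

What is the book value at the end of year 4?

Depreciable base = $212,827 − $26,100 = $186,727.
Year 1: ⌊$212,827 × 125%/8⌋ = $33,254. Book value $179,573.
Year 2: ⌊$179,573 × 125%/8⌋ = $28,058. Book value $151,515.
Year 3: ⌊$151,515 × 125%/8⌋ = $23,674. Book value $127,841.
Year 4: ⌊$127,841 × 125%/8⌋ = $19,975. Book value $107,866.

$107,866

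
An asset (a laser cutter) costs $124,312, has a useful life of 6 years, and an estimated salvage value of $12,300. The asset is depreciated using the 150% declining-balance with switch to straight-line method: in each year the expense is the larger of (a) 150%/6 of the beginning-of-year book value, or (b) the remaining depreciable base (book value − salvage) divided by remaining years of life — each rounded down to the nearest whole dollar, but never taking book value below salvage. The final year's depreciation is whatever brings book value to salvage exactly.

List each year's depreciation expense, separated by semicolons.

$31,078; $23,308; $17,481; $13,381; $13,382; $13,382

Depreciable base = $124,312 − $12,300 = $112,012.
Year 1: DB = ⌊$124,312 × 150%/6⌋ = $31,078; SL = ⌊$112,012/6⌋ = $18,668 → take DB $31,078. Book value $93,234.
Year 2: DB = ⌊$93,234 × 150%/6⌋ = $23,308; SL = ⌊$80,934/5⌋ = $16,186 → take DB $23,308. Book value $69,926.
Year 3: DB = ⌊$69,926 × 150%/6⌋ = $17,481; SL = ⌊$57,626/4⌋ = $14,406 → take DB $17,481. Book value $52,445.
Year 4: DB = ⌊$52,445 × 150%/6⌋ = $13,111; SL = ⌊$40,145/3⌋ = $13,381 → take SL $13,381. Book value $39,064.
Year 5: DB = ⌊$39,064 × 150%/6⌋ = $9,766; SL = ⌊$26,764/2⌋ = $13,382 → take SL $13,382. Book value $25,682.
Year 6 (final): $25,682 − $12,300 = $13,382. Book value $12,300.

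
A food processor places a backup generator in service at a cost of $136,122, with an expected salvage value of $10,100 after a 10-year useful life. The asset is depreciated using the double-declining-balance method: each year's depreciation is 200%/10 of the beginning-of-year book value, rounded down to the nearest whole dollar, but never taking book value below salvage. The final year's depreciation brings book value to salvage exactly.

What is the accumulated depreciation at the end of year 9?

Depreciable base = $136,122 − $10,100 = $126,022.
Year 1: ⌊$136,122 × 200%/10⌋ = $27,224. Book value $108,898.
Year 2: ⌊$108,898 × 200%/10⌋ = $21,779. Book value $87,119.
Year 3: ⌊$87,119 × 200%/10⌋ = $17,423. Book value $69,696.
Year 4: ⌊$69,696 × 200%/10⌋ = $13,939. Book value $55,757.
Year 5: ⌊$55,757 × 200%/10⌋ = $11,151. Book value $44,606.
Year 6: ⌊$44,606 × 200%/10⌋ = $8,921. Book value $35,685.
Year 7: ⌊$35,685 × 200%/10⌋ = $7,137. Book value $28,548.
Year 8: ⌊$28,548 × 200%/10⌋ = $5,709. Book value $22,839.
Year 9: ⌊$22,839 × 200%/10⌋ = $4,567. Book value $18,272.
Accumulated through year 9 = $136,122 − $18,272 = $117,850.

$117,850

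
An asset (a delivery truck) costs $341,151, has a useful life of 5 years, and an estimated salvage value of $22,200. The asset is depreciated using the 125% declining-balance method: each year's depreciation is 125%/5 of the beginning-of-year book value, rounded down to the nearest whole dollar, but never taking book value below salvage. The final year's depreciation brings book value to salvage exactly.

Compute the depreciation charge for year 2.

$63,966

Depreciable base = $341,151 − $22,200 = $318,951.
Year 1: ⌊$341,151 × 125%/5⌋ = $85,287. Book value $255,864.
Year 2: ⌊$255,864 × 125%/5⌋ = $63,966. Book value $191,898.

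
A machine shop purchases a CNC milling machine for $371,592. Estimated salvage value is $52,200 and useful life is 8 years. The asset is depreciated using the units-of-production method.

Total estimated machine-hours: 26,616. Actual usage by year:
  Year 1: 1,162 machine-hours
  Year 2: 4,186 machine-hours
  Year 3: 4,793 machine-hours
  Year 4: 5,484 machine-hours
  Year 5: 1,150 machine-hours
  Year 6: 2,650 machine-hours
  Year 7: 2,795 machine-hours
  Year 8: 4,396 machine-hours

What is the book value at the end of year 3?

Depreciable base = $371,592 − $52,200 = $319,392.
Rate = $319,392 / 26,616 machine-hours = $12 per machine-hour.
Year 1: 1,162 × $12 = $13,944. Book value $357,648.
Year 2: 4,186 × $12 = $50,232. Book value $307,416.
Year 3: 4,793 × $12 = $57,516. Book value $249,900.

$249,900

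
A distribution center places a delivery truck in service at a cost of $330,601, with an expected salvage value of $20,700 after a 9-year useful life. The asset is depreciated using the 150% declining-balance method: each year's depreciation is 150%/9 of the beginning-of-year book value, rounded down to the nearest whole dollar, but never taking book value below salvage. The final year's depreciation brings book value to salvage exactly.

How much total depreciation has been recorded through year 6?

Depreciable base = $330,601 − $20,700 = $309,901.
Year 1: ⌊$330,601 × 150%/9⌋ = $55,100. Book value $275,501.
Year 2: ⌊$275,501 × 150%/9⌋ = $45,916. Book value $229,585.
Year 3: ⌊$229,585 × 150%/9⌋ = $38,264. Book value $191,321.
Year 4: ⌊$191,321 × 150%/9⌋ = $31,886. Book value $159,435.
Year 5: ⌊$159,435 × 150%/9⌋ = $26,572. Book value $132,863.
Year 6: ⌊$132,863 × 150%/9⌋ = $22,143. Book value $110,720.
Accumulated through year 6 = $330,601 − $110,720 = $219,881.

$219,881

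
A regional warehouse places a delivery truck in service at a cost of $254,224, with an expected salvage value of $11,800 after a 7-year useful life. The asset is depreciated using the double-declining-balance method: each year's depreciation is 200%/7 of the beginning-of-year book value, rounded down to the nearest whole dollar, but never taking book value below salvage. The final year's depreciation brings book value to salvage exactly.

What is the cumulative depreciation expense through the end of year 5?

Depreciable base = $254,224 − $11,800 = $242,424.
Year 1: ⌊$254,224 × 200%/7⌋ = $72,635. Book value $181,589.
Year 2: ⌊$181,589 × 200%/7⌋ = $51,882. Book value $129,707.
Year 3: ⌊$129,707 × 200%/7⌋ = $37,059. Book value $92,648.
Year 4: ⌊$92,648 × 200%/7⌋ = $26,470. Book value $66,178.
Year 5: ⌊$66,178 × 200%/7⌋ = $18,908. Book value $47,270.
Accumulated through year 5 = $254,224 − $47,270 = $206,954.

$206,954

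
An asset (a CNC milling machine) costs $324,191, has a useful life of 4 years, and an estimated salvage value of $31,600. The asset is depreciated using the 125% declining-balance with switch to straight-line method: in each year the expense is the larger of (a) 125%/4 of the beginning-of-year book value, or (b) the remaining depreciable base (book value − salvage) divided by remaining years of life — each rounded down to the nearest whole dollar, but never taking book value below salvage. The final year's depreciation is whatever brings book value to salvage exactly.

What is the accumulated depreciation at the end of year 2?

$170,959

Depreciable base = $324,191 − $31,600 = $292,591.
Year 1: DB = ⌊$324,191 × 125%/4⌋ = $101,309; SL = ⌊$292,591/4⌋ = $73,147 → take DB $101,309. Book value $222,882.
Year 2: DB = ⌊$222,882 × 125%/4⌋ = $69,650; SL = ⌊$191,282/3⌋ = $63,760 → take DB $69,650. Book value $153,232.
Accumulated through year 2 = $324,191 − $153,232 = $170,959.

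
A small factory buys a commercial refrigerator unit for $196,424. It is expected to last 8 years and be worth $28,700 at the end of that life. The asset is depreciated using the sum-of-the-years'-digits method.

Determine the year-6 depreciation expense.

Depreciable base = $196,424 − $28,700 = $167,724.
Sum of the years' digits = 8+7+6+5+4+3+2+1 = 36.
Year 1: $167,724 × 8/36 = $37,272. Book value $159,152.
Year 2: $167,724 × 7/36 = $32,613. Book value $126,539.
Year 3: $167,724 × 6/36 = $27,954. Book value $98,585.
Year 4: $167,724 × 5/36 = $23,295. Book value $75,290.
Year 5: $167,724 × 4/36 = $18,636. Book value $56,654.
Year 6: $167,724 × 3/36 = $13,977. Book value $42,677.

$13,977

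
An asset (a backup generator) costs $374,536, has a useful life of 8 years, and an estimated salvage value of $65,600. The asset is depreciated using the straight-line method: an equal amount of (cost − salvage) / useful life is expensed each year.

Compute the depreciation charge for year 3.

$38,617

Depreciable base = $374,536 − $65,600 = $308,936.
Annual expense = $308,936 / 8 = $38,617.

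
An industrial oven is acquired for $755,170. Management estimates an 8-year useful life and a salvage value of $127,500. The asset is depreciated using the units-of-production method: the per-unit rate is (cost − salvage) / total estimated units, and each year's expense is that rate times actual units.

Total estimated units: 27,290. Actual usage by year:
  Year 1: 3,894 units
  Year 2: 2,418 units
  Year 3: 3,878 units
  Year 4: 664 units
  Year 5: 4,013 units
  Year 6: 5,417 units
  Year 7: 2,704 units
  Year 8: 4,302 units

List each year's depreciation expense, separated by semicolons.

$89,562; $55,614; $89,194; $15,272; $92,299; $124,591; $62,192; $98,946

Depreciable base = $755,170 − $127,500 = $627,670.
Rate = $627,670 / 27,290 units = $23 per unit.
Year 1: 3,894 × $23 = $89,562. Book value $665,608.
Year 2: 2,418 × $23 = $55,614. Book value $609,994.
Year 3: 3,878 × $23 = $89,194. Book value $520,800.
Year 4: 664 × $23 = $15,272. Book value $505,528.
Year 5: 4,013 × $23 = $92,299. Book value $413,229.
Year 6: 5,417 × $23 = $124,591. Book value $288,638.
Year 7: 2,704 × $23 = $62,192. Book value $226,446.
Year 8: 4,302 × $23 = $98,946. Book value $127,500.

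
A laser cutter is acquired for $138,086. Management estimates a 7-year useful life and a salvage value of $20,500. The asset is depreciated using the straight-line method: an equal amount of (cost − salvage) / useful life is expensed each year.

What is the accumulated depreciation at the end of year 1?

$16,798

Depreciable base = $138,086 − $20,500 = $117,586.
Annual expense = $117,586 / 7 = $16,798.
End of year 1: book value $121,288.
Accumulated through year 1 = $138,086 − $121,288 = $16,798.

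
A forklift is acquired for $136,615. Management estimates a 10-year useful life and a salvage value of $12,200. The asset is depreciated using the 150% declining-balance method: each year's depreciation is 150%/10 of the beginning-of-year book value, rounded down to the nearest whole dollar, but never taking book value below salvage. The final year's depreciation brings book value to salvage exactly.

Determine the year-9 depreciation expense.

Depreciable base = $136,615 − $12,200 = $124,415.
Year 1: ⌊$136,615 × 150%/10⌋ = $20,492. Book value $116,123.
Year 2: ⌊$116,123 × 150%/10⌋ = $17,418. Book value $98,705.
Year 3: ⌊$98,705 × 150%/10⌋ = $14,805. Book value $83,900.
Year 4: ⌊$83,900 × 150%/10⌋ = $12,585. Book value $71,315.
Year 5: ⌊$71,315 × 150%/10⌋ = $10,697. Book value $60,618.
Year 6: ⌊$60,618 × 150%/10⌋ = $9,092. Book value $51,526.
Year 7: ⌊$51,526 × 150%/10⌋ = $7,728. Book value $43,798.
Year 8: ⌊$43,798 × 150%/10⌋ = $6,569. Book value $37,229.
Year 9: ⌊$37,229 × 150%/10⌋ = $5,584. Book value $31,645.

$5,584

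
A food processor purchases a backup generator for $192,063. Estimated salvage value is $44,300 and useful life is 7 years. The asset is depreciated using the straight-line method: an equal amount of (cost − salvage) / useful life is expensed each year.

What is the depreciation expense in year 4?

Depreciable base = $192,063 − $44,300 = $147,763.
Annual expense = $147,763 / 7 = $21,109.

$21,109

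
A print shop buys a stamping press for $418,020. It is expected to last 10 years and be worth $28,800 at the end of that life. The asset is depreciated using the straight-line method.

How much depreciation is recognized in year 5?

Depreciable base = $418,020 − $28,800 = $389,220.
Annual expense = $389,220 / 10 = $38,922.

$38,922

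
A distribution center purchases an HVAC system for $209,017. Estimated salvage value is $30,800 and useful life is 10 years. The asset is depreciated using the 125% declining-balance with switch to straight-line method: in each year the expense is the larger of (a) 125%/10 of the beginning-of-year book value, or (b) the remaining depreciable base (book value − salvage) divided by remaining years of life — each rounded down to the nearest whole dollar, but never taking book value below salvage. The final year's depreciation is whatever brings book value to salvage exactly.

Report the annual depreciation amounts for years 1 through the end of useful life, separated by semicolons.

$26,127; $22,861; $20,003; $17,503; $15,315; $15,281; $15,281; $15,282; $15,282; $15,282

Depreciable base = $209,017 − $30,800 = $178,217.
Year 1: DB = ⌊$209,017 × 125%/10⌋ = $26,127; SL = ⌊$178,217/10⌋ = $17,821 → take DB $26,127. Book value $182,890.
Year 2: DB = ⌊$182,890 × 125%/10⌋ = $22,861; SL = ⌊$152,090/9⌋ = $16,898 → take DB $22,861. Book value $160,029.
Year 3: DB = ⌊$160,029 × 125%/10⌋ = $20,003; SL = ⌊$129,229/8⌋ = $16,153 → take DB $20,003. Book value $140,026.
Year 4: DB = ⌊$140,026 × 125%/10⌋ = $17,503; SL = ⌊$109,226/7⌋ = $15,603 → take DB $17,503. Book value $122,523.
Year 5: DB = ⌊$122,523 × 125%/10⌋ = $15,315; SL = ⌊$91,723/6⌋ = $15,287 → take DB $15,315. Book value $107,208.
Year 6: DB = ⌊$107,208 × 125%/10⌋ = $13,401; SL = ⌊$76,408/5⌋ = $15,281 → take SL $15,281. Book value $91,927.
Year 7: DB = ⌊$91,927 × 125%/10⌋ = $11,490; SL = ⌊$61,127/4⌋ = $15,281 → take SL $15,281. Book value $76,646.
Year 8: DB = ⌊$76,646 × 125%/10⌋ = $9,580; SL = ⌊$45,846/3⌋ = $15,282 → take SL $15,282. Book value $61,364.
Year 9: DB = ⌊$61,364 × 125%/10⌋ = $7,670; SL = ⌊$30,564/2⌋ = $15,282 → take SL $15,282. Book value $46,082.
Year 10 (final): $46,082 − $30,800 = $15,282. Book value $30,800.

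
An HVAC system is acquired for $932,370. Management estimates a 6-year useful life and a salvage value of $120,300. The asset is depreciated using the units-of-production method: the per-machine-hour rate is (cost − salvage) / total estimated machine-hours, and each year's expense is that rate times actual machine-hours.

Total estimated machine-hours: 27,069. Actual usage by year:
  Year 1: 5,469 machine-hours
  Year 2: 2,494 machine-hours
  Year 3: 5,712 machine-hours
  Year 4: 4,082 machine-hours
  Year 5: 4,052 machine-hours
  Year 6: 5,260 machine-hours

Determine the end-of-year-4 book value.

Depreciable base = $932,370 − $120,300 = $812,070.
Rate = $812,070 / 27,069 machine-hours = $30 per machine-hour.
Year 1: 5,469 × $30 = $164,070. Book value $768,300.
Year 2: 2,494 × $30 = $74,820. Book value $693,480.
Year 3: 5,712 × $30 = $171,360. Book value $522,120.
Year 4: 4,082 × $30 = $122,460. Book value $399,660.

$399,660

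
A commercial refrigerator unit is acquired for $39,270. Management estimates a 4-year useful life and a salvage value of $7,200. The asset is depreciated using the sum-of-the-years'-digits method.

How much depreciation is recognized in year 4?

$3,207

Depreciable base = $39,270 − $7,200 = $32,070.
Sum of the years' digits = 4+3+2+1 = 10.
Year 1: $32,070 × 4/10 = $12,828. Book value $26,442.
Year 2: $32,070 × 3/10 = $9,621. Book value $16,821.
Year 3: $32,070 × 2/10 = $6,414. Book value $10,407.
Year 4: $32,070 × 1/10 = $3,207. Book value $7,200.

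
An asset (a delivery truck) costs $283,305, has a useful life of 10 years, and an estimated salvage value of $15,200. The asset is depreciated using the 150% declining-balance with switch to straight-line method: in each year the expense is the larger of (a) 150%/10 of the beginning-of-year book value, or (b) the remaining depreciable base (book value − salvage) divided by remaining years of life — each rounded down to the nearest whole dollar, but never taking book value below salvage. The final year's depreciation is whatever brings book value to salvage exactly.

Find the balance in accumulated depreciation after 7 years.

Depreciable base = $283,305 − $15,200 = $268,105.
Year 1: DB = ⌊$283,305 × 150%/10⌋ = $42,495; SL = ⌊$268,105/10⌋ = $26,810 → take DB $42,495. Book value $240,810.
Year 2: DB = ⌊$240,810 × 150%/10⌋ = $36,121; SL = ⌊$225,610/9⌋ = $25,067 → take DB $36,121. Book value $204,689.
Year 3: DB = ⌊$204,689 × 150%/10⌋ = $30,703; SL = ⌊$189,489/8⌋ = $23,686 → take DB $30,703. Book value $173,986.
Year 4: DB = ⌊$173,986 × 150%/10⌋ = $26,097; SL = ⌊$158,786/7⌋ = $22,683 → take DB $26,097. Book value $147,889.
Year 5: DB = ⌊$147,889 × 150%/10⌋ = $22,183; SL = ⌊$132,689/6⌋ = $22,114 → take DB $22,183. Book value $125,706.
Year 6: DB = ⌊$125,706 × 150%/10⌋ = $18,855; SL = ⌊$110,506/5⌋ = $22,101 → take SL $22,101. Book value $103,605.
Year 7: DB = ⌊$103,605 × 150%/10⌋ = $15,540; SL = ⌊$88,405/4⌋ = $22,101 → take SL $22,101. Book value $81,504.
Accumulated through year 7 = $283,305 − $81,504 = $201,801.

$201,801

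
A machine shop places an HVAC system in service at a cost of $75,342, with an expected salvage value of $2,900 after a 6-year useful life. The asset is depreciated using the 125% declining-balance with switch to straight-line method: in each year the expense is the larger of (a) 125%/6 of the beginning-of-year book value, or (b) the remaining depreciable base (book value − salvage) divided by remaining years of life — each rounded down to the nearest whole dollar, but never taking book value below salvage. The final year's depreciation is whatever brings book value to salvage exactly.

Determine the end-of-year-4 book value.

$25,060

Depreciable base = $75,342 − $2,900 = $72,442.
Year 1: DB = ⌊$75,342 × 125%/6⌋ = $15,696; SL = ⌊$72,442/6⌋ = $12,073 → take DB $15,696. Book value $59,646.
Year 2: DB = ⌊$59,646 × 125%/6⌋ = $12,426; SL = ⌊$56,746/5⌋ = $11,349 → take DB $12,426. Book value $47,220.
Year 3: DB = ⌊$47,220 × 125%/6⌋ = $9,837; SL = ⌊$44,320/4⌋ = $11,080 → take SL $11,080. Book value $36,140.
Year 4: DB = ⌊$36,140 × 125%/6⌋ = $7,529; SL = ⌊$33,240/3⌋ = $11,080 → take SL $11,080. Book value $25,060.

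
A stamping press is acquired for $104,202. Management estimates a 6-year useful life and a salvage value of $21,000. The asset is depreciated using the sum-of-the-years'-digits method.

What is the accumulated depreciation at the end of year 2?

Depreciable base = $104,202 − $21,000 = $83,202.
Sum of the years' digits = 6+5+4+3+2+1 = 21.
Year 1: $83,202 × 6/21 = $23,772. Book value $80,430.
Year 2: $83,202 × 5/21 = $19,810. Book value $60,620.
Accumulated through year 2 = $104,202 − $60,620 = $43,582.

$43,582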